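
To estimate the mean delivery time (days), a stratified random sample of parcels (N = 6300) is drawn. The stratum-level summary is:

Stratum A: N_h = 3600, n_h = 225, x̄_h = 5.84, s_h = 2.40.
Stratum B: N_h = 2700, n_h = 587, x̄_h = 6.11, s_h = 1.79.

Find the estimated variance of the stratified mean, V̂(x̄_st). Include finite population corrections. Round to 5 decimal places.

V̂(x̄_st) = Σ W_h² (1 − n_h/N_h) s_h²/n_h, with W_h = N_h/N and N = 6300:
  stratum A: (3600/6300)²·(1 − 225/3600)·2.40²/225 = 0.00783673
  stratum B: (2700/6300)²·(1 − 587/2700)·1.79²/587 = 0.000784603
V̂(x̄_st) = 0.00862134

V̂(x̄_st) ≈ 0.00862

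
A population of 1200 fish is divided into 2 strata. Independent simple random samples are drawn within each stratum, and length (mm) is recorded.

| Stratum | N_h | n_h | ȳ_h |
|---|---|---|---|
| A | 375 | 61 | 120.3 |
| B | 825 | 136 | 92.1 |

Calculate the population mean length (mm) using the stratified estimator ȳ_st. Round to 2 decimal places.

ȳ_st ≈ 100.91

N = Σ N_h = 1200. Stratum weights W_h = N_h/N.
ȳ_st = (375·120.3 + 825·92.1) / 1200 = 100.9125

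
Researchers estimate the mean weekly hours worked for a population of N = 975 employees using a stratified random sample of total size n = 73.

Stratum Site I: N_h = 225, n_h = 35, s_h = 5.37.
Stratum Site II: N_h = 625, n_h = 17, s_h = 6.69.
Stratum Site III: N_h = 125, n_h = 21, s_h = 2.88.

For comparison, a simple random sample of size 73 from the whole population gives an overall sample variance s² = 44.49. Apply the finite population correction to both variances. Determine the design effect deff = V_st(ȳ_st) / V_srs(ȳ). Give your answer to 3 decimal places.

deff ≈ 1.942

V̂(ȳ_st) = Σ W_h² (1 − n_h/N_h) s_h²/n_h, with W_h = N_h/N and N = 975:
  stratum Site I: (225/975)²·(1 − 35/225)·5.37²/35 = 0.0370516
  stratum Site II: (625/975)²·(1 − 17/625)·6.69²/17 = 1.05239
  stratum Site III: (125/975)²·(1 − 21/125)·2.88²/21 = 0.00540132
V_st = 1.09485
V_srs = (1 − 73/975)·44.49/73 = 0.563821
deff = V_st / V_srs = 1.09485/0.563821 = 1.9418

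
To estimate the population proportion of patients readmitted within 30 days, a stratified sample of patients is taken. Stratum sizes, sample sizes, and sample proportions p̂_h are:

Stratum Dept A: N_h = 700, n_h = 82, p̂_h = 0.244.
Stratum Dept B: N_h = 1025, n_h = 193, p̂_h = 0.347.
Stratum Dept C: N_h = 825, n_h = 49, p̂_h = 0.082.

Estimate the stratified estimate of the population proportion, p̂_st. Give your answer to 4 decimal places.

p̂_st ≈ 0.2330

N = 2550; stratum weights W_h = N_h/N.
p̂_st = Σ W_h p̂_h = (700·0.244 + 1025·0.347 + 825·0.082)/2550 = 0.23299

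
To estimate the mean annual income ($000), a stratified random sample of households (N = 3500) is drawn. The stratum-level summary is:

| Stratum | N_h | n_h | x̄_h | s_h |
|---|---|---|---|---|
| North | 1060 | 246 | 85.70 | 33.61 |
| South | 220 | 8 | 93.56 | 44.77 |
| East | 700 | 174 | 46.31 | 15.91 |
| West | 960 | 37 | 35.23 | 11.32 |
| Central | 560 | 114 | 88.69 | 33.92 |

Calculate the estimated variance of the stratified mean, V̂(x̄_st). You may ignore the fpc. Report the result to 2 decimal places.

V̂(x̄_st) ≈ 1.99

V̂(x̄_st) = Σ W_h² s_h²/n_h, with W_h = N_h/N and N = 3500:
  stratum North: (1060/3500)²·33.61²/246 = 0.42119
  stratum South: (220/3500)²·44.77²/8 = 0.989905
  stratum East: (700/3500)²·15.91²/174 = 0.0581904
  stratum West: (960/3500)²·11.32²/37 = 0.260554
  stratum Central: (560/3500)²·33.92²/114 = 0.258373
V̂(x̄_st) = 1.98821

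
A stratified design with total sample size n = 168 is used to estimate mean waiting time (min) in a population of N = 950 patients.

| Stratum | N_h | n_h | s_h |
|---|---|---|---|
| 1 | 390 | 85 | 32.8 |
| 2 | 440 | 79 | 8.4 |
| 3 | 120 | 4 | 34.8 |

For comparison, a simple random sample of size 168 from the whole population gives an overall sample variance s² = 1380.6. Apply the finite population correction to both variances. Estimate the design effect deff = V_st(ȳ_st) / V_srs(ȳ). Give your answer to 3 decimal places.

deff ≈ 0.960

V̂(ȳ_st) = Σ W_h² (1 − n_h/N_h) s_h²/n_h, with W_h = N_h/N and N = 950:
  stratum 1: (390/950)²·(1 − 85/390)·32.8²/85 = 1.66819
  stratum 2: (440/950)²·(1 − 79/440)·8.4²/79 = 0.157197
  stratum 3: (120/950)²·(1 − 4/120)·34.8²/4 = 4.66972
V_st = 6.49511
V_srs = (1 − 168/950)·1380.6/168 = 6.76459
deff = V_st / V_srs = 6.49511/6.76459 = 0.9602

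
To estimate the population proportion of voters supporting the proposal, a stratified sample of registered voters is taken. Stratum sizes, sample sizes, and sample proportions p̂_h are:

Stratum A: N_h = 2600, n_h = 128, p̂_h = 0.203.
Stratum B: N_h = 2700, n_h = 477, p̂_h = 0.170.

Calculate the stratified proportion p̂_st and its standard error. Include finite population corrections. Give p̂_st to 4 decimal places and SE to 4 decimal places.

p̂_st ≈ 0.1862, SE ≈ 0.0188

N = 5300; stratum weights W_h = N_h/N.
p̂_st = Σ W_h p̂_h = (2600·0.203 + 2700·0.170)/5300 = 0.18619
V̂(p̂_st) = Σ W_h² (1 − n_h/N_h) p̂_h(1−p̂_h)/(n_h−1):
  stratum A: (2600/5300)²·(1 − 128/2600)·0.203·0.797/127 = 0.000291488
  stratum B: (2700/5300)²·(1 − 477/2700)·0.170·0.830/476 = 6.33391e-05
V̂(p̂_st) = 0.000354827; SE = √V̂ = 0.0188369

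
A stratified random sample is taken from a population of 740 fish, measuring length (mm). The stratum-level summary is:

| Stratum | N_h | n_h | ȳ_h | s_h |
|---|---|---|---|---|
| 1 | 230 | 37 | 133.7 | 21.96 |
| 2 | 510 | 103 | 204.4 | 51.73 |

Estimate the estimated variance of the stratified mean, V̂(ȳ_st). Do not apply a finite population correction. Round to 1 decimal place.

V̂(ȳ_st) = Σ W_h² s_h²/n_h, with W_h = N_h/N and N = 740:
  stratum 1: (230/740)²·21.96²/37 = 1.25909
  stratum 2: (510/740)²·51.73²/103 = 12.3403
V̂(ȳ_st) = 13.5994

V̂(ȳ_st) ≈ 13.6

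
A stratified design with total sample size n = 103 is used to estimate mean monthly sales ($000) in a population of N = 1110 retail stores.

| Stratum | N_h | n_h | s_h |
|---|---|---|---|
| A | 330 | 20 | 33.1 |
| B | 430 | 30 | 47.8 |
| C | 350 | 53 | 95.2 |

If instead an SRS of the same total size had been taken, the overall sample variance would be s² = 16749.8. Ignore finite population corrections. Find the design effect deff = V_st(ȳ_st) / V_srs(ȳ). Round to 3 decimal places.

V̂(ȳ_st) = Σ W_h² s_h²/n_h, with W_h = N_h/N and N = 1110:
  stratum A: (330/1110)²·33.1²/20 = 4.84181
  stratum B: (430/1110)²·47.8²/30 = 11.4295
  stratum C: (350/1110)²·95.2²/53 = 17.0015
V_st = 33.2728
V_srs = s²/n = 16749.8/103 = 162.619
deff = V_st / V_srs = 33.2728/162.619 = 0.2046

deff ≈ 0.205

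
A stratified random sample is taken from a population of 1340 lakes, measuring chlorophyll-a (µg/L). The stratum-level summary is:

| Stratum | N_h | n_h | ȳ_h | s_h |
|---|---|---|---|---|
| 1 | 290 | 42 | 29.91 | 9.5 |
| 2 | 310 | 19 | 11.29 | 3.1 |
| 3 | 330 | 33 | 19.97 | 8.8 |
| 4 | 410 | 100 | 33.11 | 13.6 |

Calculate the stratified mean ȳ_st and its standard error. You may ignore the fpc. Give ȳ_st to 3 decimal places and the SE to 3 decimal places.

ȳ_st ≈ 24.134, SE ≈ 0.666

ȳ_st = Σ W_h ȳ_h = (290·29.91 + 310·11.29 + 330·19.97 + 410·33.11)/1340 = 24.13358
V̂(ȳ_st) = Σ W_h² s_h²/n_h, with W_h = N_h/N and N = 1340:
  stratum 1: (290/1340)²·9.5²/42 = 0.100643
  stratum 2: (310/1340)²·3.1²/19 = 0.0270697
  stratum 3: (330/1340)²·8.8²/33 = 0.142321
  stratum 4: (410/1340)²·13.6²/100 = 0.173155
V̂(ȳ_st) = 0.443189
SE(ȳ_st) = √0.443189 = 0.665725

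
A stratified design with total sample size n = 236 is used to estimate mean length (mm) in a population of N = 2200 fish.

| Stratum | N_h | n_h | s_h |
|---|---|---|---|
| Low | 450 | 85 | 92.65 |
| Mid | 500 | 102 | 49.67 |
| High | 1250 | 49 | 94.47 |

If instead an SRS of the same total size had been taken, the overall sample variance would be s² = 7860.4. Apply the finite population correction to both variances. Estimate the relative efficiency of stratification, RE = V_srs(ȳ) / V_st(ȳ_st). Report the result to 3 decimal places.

V̂(ȳ_st) = Σ W_h² (1 − n_h/N_h) s_h²/n_h, with W_h = N_h/N and N = 2200:
  stratum Low: (450/2200)²·(1 − 85/450)·92.65²/85 = 3.42714
  stratum Mid: (500/2200)²·(1 − 102/500)·49.67²/102 = 0.99448
  stratum High: (1250/2200)²·(1 − 49/1250)·94.47²/49 = 56.4936
V_st = 60.9152
V_srs = (1 − 236/2200)·7860.4/236 = 29.7339
Relative efficiency = V_srs / V_st = 29.7339/60.9152 = 0.4881

RE ≈ 0.488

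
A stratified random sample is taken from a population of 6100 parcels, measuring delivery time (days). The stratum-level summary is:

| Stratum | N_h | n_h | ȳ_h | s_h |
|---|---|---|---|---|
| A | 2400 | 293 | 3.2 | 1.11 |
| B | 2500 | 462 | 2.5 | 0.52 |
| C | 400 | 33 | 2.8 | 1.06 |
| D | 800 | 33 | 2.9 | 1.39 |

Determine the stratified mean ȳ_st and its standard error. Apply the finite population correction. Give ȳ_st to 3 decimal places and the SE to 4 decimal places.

ȳ_st ≈ 2.848, SE ≈ 0.0418

ȳ_st = Σ W_h ȳ_h = (2400·3.2 + 2500·2.5 + 400·2.8 + 800·2.9)/6100 = 2.84754
V̂(ȳ_st) = Σ W_h² (1 − n_h/N_h) s_h²/n_h, with W_h = N_h/N and N = 6100:
  stratum A: (2400/6100)²·(1 − 293/2400)·1.11²/293 = 0.000571471
  stratum B: (2500/6100)²·(1 − 462/2500)·0.52²/462 = 8.014e-05
  stratum C: (400/6100)²·(1 − 33/400)·1.06²/33 = 0.000134327
  stratum D: (800/6100)²·(1 − 33/800)·1.39²/33 = 0.000965476
V̂(ȳ_st) = 0.00175141
SE(ȳ_st) = √0.00175141 = 0.0418499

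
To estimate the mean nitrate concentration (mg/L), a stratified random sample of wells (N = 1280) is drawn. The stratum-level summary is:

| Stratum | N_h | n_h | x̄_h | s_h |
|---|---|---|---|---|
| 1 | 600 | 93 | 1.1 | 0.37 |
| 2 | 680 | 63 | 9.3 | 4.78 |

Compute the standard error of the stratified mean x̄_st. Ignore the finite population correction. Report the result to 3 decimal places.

V̂(x̄_st) = Σ W_h² s_h²/n_h, with W_h = N_h/N and N = 1280:
  stratum 1: (600/1280)²·0.37²/93 = 0.000323447
  stratum 2: (680/1280)²·4.78²/63 = 0.102356
V̂(x̄_st) = 0.102679
SE(x̄_st) = √0.102679 = 0.320436

SE(x̄_st) ≈ 0.320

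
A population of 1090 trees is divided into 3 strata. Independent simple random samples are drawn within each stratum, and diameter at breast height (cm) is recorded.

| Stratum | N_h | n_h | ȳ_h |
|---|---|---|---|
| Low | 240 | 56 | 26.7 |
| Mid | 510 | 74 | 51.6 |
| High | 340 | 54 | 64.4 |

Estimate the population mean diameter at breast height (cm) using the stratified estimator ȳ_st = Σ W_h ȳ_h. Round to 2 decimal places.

ȳ_st ≈ 50.11

N = Σ N_h = 1090. Stratum weights W_h = N_h/N.
ȳ_st = (240·26.7 + 510·51.6 + 340·64.4) / 1090 = 50.1101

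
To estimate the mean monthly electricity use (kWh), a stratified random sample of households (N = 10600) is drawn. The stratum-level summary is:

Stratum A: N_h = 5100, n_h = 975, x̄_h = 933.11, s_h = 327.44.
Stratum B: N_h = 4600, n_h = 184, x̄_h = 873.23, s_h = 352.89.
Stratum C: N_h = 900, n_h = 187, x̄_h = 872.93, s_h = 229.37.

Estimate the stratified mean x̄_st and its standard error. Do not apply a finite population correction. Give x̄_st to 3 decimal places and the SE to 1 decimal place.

x̄_st ≈ 902.015, SE ≈ 12.4

x̄_st = Σ W_h x̄_h = (5100·933.11 + 4600·873.23 + 900·872.93)/10600 = 902.01472
V̂(x̄_st) = Σ W_h² s_h²/n_h, with W_h = N_h/N and N = 10600:
  stratum A: (5100/10600)²·327.44²/975 = 25.4558
  stratum B: (4600/10600)²·352.89²/184 = 127.457
  stratum C: (900/10600)²·229.37²/187 = 2.02817
V̂(x̄_st) = 154.941
SE(x̄_st) = √154.941 = 12.4475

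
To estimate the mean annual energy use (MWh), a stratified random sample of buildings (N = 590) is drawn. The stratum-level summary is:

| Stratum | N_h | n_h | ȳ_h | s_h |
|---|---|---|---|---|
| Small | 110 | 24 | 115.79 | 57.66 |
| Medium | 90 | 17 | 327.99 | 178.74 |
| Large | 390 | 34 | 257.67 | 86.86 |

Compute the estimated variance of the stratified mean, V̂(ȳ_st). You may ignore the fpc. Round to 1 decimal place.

V̂(ȳ_st) = Σ W_h² s_h²/n_h, with W_h = N_h/N and N = 590:
  stratum Small: (110/590)²·57.66²/24 = 4.81526
  stratum Medium: (90/590)²·178.74²/17 = 43.7296
  stratum Large: (390/590)²·86.86²/34 = 96.9585
V̂(ȳ_st) = 145.503

V̂(ȳ_st) ≈ 145.5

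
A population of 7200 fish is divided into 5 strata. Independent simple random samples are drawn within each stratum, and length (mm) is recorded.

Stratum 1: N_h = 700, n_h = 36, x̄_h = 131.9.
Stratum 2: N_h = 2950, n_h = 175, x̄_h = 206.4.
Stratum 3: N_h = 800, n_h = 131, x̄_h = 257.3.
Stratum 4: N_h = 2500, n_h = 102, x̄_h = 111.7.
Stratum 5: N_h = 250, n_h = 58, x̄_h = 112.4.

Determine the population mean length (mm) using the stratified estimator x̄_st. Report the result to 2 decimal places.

x̄_st ≈ 168.67

N = Σ N_h = 7200. Stratum weights W_h = N_h/N.
x̄_st = (700·131.9 + 2950·206.4 + 800·257.3 + 2500·111.7 + 250·112.4) / 7200 = 168.6667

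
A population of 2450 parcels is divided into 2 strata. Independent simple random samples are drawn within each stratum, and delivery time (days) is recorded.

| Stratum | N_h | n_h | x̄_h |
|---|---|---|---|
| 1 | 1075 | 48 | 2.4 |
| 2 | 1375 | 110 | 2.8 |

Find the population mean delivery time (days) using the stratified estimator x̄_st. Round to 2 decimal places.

x̄_st ≈ 2.62

N = Σ N_h = 2450. Stratum weights W_h = N_h/N.
x̄_st = (1075·2.4 + 1375·2.8) / 2450 = 2.6245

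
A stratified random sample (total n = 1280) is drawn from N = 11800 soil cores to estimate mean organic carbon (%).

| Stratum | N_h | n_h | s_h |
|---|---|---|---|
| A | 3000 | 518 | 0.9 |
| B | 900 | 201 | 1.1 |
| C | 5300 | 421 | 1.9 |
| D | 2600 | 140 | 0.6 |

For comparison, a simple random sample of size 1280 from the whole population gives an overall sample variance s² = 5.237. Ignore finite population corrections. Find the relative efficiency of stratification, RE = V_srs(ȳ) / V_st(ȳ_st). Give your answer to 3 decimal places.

V̂(ȳ_st) = Σ W_h² s_h²/n_h, with W_h = N_h/N and N = 11800:
  stratum A: (3000/11800)²·0.9²/518 = 0.000101073
  stratum B: (900/11800)²·1.1²/201 = 3.50195e-05
  stratum C: (5300/11800)²·1.9²/421 = 0.00172987
  stratum D: (2600/11800)²·0.6²/140 = 0.000124841
V_st = 0.0019908
V_srs = s²/n = 5.237/1280 = 0.00409141
Relative efficiency = V_srs / V_st = 0.00409141/0.0019908 = 2.0552

RE ≈ 2.055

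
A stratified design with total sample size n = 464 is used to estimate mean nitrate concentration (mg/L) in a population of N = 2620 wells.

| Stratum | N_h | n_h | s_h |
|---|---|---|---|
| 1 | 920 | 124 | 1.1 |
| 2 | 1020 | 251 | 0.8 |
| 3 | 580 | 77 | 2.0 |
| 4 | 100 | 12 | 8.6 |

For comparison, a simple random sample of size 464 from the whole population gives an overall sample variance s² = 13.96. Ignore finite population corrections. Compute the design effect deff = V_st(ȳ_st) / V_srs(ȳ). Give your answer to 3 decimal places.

V̂(ȳ_st) = Σ W_h² s_h²/n_h, with W_h = N_h/N and N = 2620:
  stratum 1: (920/2620)²·1.1²/124 = 0.0012032
  stratum 2: (1020/2620)²·0.8²/251 = 0.00038646
  stratum 3: (580/2620)²·2.0²/77 = 0.00254579
  stratum 4: (100/2620)²·8.6²/12 = 0.00897869
V_st = 0.0131141
V_srs = s²/n = 13.96/464 = 0.0300862
deff = V_st / V_srs = 0.0131141/0.0300862 = 0.4359

deff ≈ 0.436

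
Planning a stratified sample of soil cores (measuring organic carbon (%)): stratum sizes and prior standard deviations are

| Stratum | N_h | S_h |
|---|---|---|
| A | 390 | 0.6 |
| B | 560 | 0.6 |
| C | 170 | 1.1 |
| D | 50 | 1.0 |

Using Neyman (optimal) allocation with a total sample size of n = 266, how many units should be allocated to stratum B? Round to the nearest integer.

Neyman allocation: n_h = n · N_h S_h / Σ N_i S_i, with n = 266.
  stratum A: N_h·S_h = 390·0.6 = 234.00
  stratum B: N_h·S_h = 560·0.6 = 336.00
  stratum C: N_h·S_h = 170·1.1 = 187.00
  stratum D: N_h·S_h = 50·1.0 = 50.00
Σ N_h S_h = 807.00
n for stratum B = 266·336.00/807.00 = 110.751 → 111

111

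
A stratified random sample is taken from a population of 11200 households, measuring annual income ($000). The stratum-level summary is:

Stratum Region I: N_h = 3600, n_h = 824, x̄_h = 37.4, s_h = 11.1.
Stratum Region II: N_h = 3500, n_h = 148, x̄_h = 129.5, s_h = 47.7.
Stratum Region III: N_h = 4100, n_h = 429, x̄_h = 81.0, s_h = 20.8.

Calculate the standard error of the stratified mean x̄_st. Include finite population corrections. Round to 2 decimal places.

V̂(x̄_st) = Σ W_h² (1 − n_h/N_h) s_h²/n_h, with W_h = N_h/N and N = 11200:
  stratum Region I: (3600/11200)²·(1 − 824/3600)·11.1²/824 = 0.0119125
  stratum Region II: (3500/11200)²·(1 − 148/3500)·47.7²/148 = 1.43784
  stratum Region III: (4100/11200)²·(1 − 429/4100)·20.8²/429 = 0.121005
V̂(x̄_st) = 1.57076
SE(x̄_st) = √1.57076 = 1.2533

SE(x̄_st) ≈ 1.25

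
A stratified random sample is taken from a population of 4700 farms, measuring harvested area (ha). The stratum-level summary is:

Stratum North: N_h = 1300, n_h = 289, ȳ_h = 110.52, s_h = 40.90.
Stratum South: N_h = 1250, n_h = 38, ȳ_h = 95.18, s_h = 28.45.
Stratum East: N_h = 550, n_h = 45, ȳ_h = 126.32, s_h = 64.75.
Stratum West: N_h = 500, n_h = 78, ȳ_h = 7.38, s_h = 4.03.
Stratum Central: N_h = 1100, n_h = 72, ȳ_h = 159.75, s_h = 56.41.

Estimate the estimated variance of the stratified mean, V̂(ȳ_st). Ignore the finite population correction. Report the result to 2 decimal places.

V̂(ȳ_st) ≈ 5.65

V̂(ȳ_st) = Σ W_h² s_h²/n_h, with W_h = N_h/N and N = 4700:
  stratum North: (1300/4700)²·40.90²/289 = 0.442833
  stratum South: (1250/4700)²·28.45²/38 = 1.50663
  stratum East: (550/4700)²·64.75²/45 = 1.27584
  stratum West: (500/4700)²·4.03²/78 = 0.00235646
  stratum Central: (1100/4700)²·56.41²/72 = 2.42086
V̂(ȳ_st) = 5.64851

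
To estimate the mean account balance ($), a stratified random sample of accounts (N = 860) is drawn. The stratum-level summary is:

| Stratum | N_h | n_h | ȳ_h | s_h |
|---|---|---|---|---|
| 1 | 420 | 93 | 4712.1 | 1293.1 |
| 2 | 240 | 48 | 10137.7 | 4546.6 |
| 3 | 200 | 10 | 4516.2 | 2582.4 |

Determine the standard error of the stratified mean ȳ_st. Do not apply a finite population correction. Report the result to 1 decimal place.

SE(ȳ_st) ≈ 271.8

V̂(ȳ_st) = Σ W_h² s_h²/n_h, with W_h = N_h/N and N = 860:
  stratum 1: (420/860)²·1293.1²/93 = 4288.28
  stratum 2: (240/860)²·4546.6²/48 = 33539.6
  stratum 3: (200/860)²·2582.4²/10 = 36067
V̂(ȳ_st) = 73894.9
SE(ȳ_st) = √73894.9 = 271.836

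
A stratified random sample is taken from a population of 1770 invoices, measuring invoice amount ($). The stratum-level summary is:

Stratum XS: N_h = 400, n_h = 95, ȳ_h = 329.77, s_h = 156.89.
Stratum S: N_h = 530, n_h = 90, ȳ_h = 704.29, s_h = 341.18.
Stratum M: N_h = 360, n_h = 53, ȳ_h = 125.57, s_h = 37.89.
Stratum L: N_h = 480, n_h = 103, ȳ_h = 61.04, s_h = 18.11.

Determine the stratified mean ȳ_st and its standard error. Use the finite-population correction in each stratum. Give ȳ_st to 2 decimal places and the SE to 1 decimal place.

ȳ_st ≈ 327.51, SE ≈ 10.4

ȳ_st = Σ W_h ȳ_h = (400·329.77 + 530·704.29 + 360·125.57 + 480·61.04)/1770 = 327.50627
V̂(ȳ_st) = Σ W_h² (1 − n_h/N_h) s_h²/n_h, with W_h = N_h/N and N = 1770:
  stratum XS: (400/1770)²·(1 − 95/400)·156.89²/95 = 10.0897
  stratum S: (530/1770)²·(1 − 90/530)·341.18²/90 = 96.2735
  stratum M: (360/1770)²·(1 − 53/360)·37.89²/53 = 0.955581
  stratum L: (480/1770)²·(1 − 103/480)·18.11²/103 = 0.183923
V̂(ȳ_st) = 107.503
SE(ȳ_st) = √107.503 = 10.3684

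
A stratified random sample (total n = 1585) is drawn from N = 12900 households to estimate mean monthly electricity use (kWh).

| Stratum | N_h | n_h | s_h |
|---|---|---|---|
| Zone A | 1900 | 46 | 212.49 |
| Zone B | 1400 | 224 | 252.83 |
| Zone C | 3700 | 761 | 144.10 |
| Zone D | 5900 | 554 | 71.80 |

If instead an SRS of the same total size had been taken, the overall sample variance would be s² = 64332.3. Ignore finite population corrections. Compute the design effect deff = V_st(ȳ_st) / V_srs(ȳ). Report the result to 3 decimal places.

V̂(ȳ_st) = Σ W_h² s_h²/n_h, with W_h = N_h/N and N = 12900:
  stratum Zone A: (1900/12900)²·212.49²/46 = 21.2935
  stratum Zone B: (1400/12900)²·252.83²/224 = 3.36113
  stratum Zone C: (3700/12900)²·144.10²/761 = 2.24475
  stratum Zone D: (5900/12900)²·71.80²/554 = 1.94654
V_st = 28.8459
V_srs = s²/n = 64332.3/1585 = 40.5882
deff = V_st / V_srs = 28.8459/40.5882 = 0.7107

deff ≈ 0.711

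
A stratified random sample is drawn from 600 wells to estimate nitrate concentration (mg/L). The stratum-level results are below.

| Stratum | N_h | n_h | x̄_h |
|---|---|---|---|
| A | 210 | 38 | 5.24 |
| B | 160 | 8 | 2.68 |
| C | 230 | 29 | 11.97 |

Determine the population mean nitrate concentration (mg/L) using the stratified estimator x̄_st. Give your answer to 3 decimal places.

N = Σ N_h = 600. Stratum weights W_h = N_h/N.
x̄_st = (210·5.24 + 160·2.68 + 230·11.97) / 600 = 7.13717

x̄_st ≈ 7.137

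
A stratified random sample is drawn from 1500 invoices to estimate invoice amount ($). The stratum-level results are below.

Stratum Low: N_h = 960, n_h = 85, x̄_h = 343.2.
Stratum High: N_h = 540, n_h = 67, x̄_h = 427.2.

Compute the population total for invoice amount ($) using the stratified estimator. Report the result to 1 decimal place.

τ̂_st ≈ 560160.0

τ̂_st = Σ N_h x̄_h = 960·343.2 + 540·427.2 = 560160.0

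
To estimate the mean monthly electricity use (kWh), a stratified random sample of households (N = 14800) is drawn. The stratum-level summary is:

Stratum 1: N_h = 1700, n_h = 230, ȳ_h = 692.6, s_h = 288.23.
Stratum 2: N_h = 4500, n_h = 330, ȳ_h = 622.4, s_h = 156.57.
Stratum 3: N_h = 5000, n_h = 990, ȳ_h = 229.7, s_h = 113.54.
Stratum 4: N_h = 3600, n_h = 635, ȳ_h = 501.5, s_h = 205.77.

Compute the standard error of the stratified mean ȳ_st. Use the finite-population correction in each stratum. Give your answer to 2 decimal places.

V̂(ȳ_st) = Σ W_h² (1 − n_h/N_h) s_h²/n_h, with W_h = N_h/N and N = 14800:
  stratum 1: (1700/14800)²·(1 − 230/1700)·288.23²/230 = 4.12091
  stratum 2: (4500/14800)²·(1 − 330/4500)·156.57²/330 = 6.36397
  stratum 3: (5000/14800)²·(1 − 990/5000)·113.54²/990 = 1.19194
  stratum 4: (3600/14800)²·(1 − 635/3600)·205.77²/635 = 3.24933
V̂(ȳ_st) = 14.9262
SE(ȳ_st) = √14.9262 = 3.86344

SE(ȳ_st) ≈ 3.86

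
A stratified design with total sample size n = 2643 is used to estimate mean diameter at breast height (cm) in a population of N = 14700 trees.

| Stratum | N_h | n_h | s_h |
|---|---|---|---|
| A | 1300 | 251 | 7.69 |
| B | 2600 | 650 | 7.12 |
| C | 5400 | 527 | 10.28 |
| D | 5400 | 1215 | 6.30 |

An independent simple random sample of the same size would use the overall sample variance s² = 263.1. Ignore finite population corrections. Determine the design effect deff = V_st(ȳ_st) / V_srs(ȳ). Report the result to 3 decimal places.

V̂(ȳ_st) = Σ W_h² s_h²/n_h, with W_h = N_h/N and N = 14700:
  stratum A: (1300/14700)²·7.69²/251 = 0.0018426
  stratum B: (2600/14700)²·7.12²/650 = 0.00243982
  stratum C: (5400/14700)²·10.28²/527 = 0.02706
  stratum D: (5400/14700)²·6.30²/1215 = 0.00440816
V_st = 0.0357506
V_srs = s²/n = 263.1/2643 = 0.099546
deff = V_st / V_srs = 0.0357506/0.099546 = 0.3591

deff ≈ 0.359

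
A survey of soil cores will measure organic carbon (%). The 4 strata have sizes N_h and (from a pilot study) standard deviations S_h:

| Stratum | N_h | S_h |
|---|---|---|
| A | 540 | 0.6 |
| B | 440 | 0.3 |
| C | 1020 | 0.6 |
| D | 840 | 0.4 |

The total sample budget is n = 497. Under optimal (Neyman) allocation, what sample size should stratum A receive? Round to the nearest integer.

Neyman allocation: n_h = n · N_h S_h / Σ N_i S_i, with n = 497.
  stratum A: N_h·S_h = 540·0.6 = 324.00
  stratum B: N_h·S_h = 440·0.3 = 132.00
  stratum C: N_h·S_h = 1020·0.6 = 612.00
  stratum D: N_h·S_h = 840·0.4 = 336.00
Σ N_h S_h = 1404.00
n for stratum A = 497·324.00/1404.00 = 114.692 → 115

115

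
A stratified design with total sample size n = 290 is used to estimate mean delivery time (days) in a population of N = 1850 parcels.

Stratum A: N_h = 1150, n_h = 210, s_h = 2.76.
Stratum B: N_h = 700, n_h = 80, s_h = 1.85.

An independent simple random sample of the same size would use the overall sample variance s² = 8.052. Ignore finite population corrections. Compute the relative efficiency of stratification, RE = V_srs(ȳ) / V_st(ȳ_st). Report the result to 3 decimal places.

RE ≈ 1.378

V̂(ȳ_st) = Σ W_h² s_h²/n_h, with W_h = N_h/N and N = 1850:
  stratum A: (1150/1850)²·2.76²/210 = 0.0140169
  stratum B: (700/1850)²·1.85²/80 = 0.006125
V_st = 0.0201419
V_srs = s²/n = 8.052/290 = 0.0277655
Relative efficiency = V_srs / V_st = 0.0277655/0.0201419 = 1.3785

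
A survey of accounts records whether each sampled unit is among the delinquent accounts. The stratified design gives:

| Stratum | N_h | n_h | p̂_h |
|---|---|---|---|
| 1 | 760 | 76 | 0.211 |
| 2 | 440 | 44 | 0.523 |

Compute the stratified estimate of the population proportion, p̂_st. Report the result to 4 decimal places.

p̂_st ≈ 0.3254

N = 1200; stratum weights W_h = N_h/N.
p̂_st = Σ W_h p̂_h = (760·0.211 + 440·0.523)/1200 = 0.32540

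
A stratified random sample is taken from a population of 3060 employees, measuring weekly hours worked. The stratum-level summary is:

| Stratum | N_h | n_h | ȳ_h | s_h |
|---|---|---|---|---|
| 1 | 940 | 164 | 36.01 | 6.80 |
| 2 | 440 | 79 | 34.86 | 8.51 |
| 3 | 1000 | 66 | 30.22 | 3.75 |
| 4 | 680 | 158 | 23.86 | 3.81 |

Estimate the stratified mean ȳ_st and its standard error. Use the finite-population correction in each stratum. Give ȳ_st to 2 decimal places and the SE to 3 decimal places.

ȳ_st = Σ W_h ȳ_h = (940·36.01 + 440·34.86 + 1000·30.22 + 680·23.86)/3060 = 31.25248
V̂(ȳ_st) = Σ W_h² (1 − n_h/N_h) s_h²/n_h, with W_h = N_h/N and N = 3060:
  stratum 1: (940/3060)²·(1 − 164/940)·6.80²/164 = 0.0219645
  stratum 2: (440/3060)²·(1 − 79/440)·8.51²/79 = 0.0155507
  stratum 3: (1000/3060)²·(1 − 66/1000)·3.75²/66 = 0.0212531
  stratum 4: (680/3060)²·(1 − 158/680)·3.81²/158 = 0.00348281
V̂(ȳ_st) = 0.0622511
SE(ȳ_st) = √0.0622511 = 0.249502

ȳ_st ≈ 31.25, SE ≈ 0.250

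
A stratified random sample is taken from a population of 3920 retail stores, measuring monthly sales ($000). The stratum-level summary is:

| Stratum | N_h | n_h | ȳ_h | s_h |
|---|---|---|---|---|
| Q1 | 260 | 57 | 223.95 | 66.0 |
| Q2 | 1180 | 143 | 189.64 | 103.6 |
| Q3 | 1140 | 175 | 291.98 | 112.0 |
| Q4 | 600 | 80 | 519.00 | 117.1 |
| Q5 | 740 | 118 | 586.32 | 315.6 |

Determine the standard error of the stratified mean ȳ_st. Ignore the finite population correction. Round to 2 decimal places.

V̂(ȳ_st) = Σ W_h² s_h²/n_h, with W_h = N_h/N and N = 3920:
  stratum Q1: (260/3920)²·66.0²/57 = 0.336192
  stratum Q2: (1180/3920)²·103.6²/143 = 6.80104
  stratum Q3: (1140/3920)²·112.0²/175 = 6.06227
  stratum Q4: (600/3920)²·117.1²/80 = 4.01563
  stratum Q5: (740/3920)²·315.6²/118 = 30.0804
V̂(ȳ_st) = 47.2955
SE(ȳ_st) = √47.2955 = 6.87717

SE(ȳ_st) ≈ 6.88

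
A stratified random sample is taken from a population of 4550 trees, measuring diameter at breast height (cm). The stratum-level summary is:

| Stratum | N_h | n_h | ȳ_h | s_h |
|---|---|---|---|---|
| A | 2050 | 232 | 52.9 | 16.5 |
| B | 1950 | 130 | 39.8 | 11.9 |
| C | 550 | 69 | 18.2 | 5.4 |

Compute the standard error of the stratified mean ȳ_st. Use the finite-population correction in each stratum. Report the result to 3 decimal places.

SE(ȳ_st) ≈ 0.635

V̂(ȳ_st) = Σ W_h² (1 − n_h/N_h) s_h²/n_h, with W_h = N_h/N and N = 4550:
  stratum A: (2050/4550)²·(1 − 232/2050)·16.5²/232 = 0.211254
  stratum B: (1950/4550)²·(1 − 130/1950)·11.9²/130 = 0.186738
  stratum C: (550/4550)²·(1 − 69/550)·5.4²/69 = 0.00540037
V̂(ȳ_st) = 0.403393
SE(ȳ_st) = √0.403393 = 0.635132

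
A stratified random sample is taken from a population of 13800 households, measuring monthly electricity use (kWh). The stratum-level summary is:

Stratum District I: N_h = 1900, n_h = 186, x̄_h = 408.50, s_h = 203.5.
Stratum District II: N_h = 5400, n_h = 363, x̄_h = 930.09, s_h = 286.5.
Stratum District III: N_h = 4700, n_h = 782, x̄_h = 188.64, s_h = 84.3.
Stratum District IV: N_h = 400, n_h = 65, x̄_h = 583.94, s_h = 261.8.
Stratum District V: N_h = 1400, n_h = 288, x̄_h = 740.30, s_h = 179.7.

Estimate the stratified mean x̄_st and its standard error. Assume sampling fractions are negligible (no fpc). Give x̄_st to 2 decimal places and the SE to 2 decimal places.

x̄_st = Σ W_h x̄_h = (1900·408.50 + 5400·930.09 + 4700·188.64 + 400·583.94 + 1400·740.30)/13800 = 576.46667
V̂(x̄_st) = Σ W_h² s_h²/n_h, with W_h = N_h/N and N = 13800:
  stratum District I: (1900/13800)²·203.5²/186 = 4.22051
  stratum District II: (5400/13800)²·286.5²/363 = 34.6236
  stratum District III: (4700/13800)²·84.3²/782 = 1.05411
  stratum District IV: (400/13800)²·261.8²/65 = 0.885906
  stratum District V: (1400/13800)²·179.7²/288 = 1.15399
V̂(x̄_st) = 41.9381
SE(x̄_st) = √41.9381 = 6.47596

x̄_st ≈ 576.47, SE ≈ 6.48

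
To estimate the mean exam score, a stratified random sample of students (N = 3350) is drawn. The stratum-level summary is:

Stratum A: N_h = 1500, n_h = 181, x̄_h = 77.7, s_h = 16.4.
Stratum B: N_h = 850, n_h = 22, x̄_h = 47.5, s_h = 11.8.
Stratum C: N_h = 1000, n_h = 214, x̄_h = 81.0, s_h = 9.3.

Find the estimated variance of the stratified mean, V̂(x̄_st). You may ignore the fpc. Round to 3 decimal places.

V̂(x̄_st) ≈ 0.741

V̂(x̄_st) = Σ W_h² s_h²/n_h, with W_h = N_h/N and N = 3350:
  stratum A: (1500/3350)²·16.4²/181 = 0.297922
  stratum B: (850/3350)²·11.8²/22 = 0.407464
  stratum C: (1000/3350)²·9.3²/214 = 0.0360133
V̂(x̄_st) = 0.741399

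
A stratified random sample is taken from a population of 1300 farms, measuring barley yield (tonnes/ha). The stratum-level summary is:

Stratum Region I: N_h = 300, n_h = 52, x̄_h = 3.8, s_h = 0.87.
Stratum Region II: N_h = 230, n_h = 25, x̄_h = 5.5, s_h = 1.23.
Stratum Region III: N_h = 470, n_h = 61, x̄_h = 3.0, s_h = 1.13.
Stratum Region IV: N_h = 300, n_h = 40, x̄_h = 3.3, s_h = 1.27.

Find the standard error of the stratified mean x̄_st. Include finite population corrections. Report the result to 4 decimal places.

V̂(x̄_st) = Σ W_h² (1 − n_h/N_h) s_h²/n_h, with W_h = N_h/N and N = 1300:
  stratum Region I: (300/1300)²·(1 − 52/300)·0.87²/52 = 0.000640798
  stratum Region II: (230/1300)²·(1 − 25/230)·1.23²/25 = 0.00168836
  stratum Region III: (470/1300)²·(1 − 61/470)·1.13²/61 = 0.00238101
  stratum Region IV: (300/1300)²·(1 − 40/300)·1.27²/40 = 0.00186104
V̂(x̄_st) = 0.00657121
SE(x̄_st) = √0.00657121 = 0.081063

SE(x̄_st) ≈ 0.0811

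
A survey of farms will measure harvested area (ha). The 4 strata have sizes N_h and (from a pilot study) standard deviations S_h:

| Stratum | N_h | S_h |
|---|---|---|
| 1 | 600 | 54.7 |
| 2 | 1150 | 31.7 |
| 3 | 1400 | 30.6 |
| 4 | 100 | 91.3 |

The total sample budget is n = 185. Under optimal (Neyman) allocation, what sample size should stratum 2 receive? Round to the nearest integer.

Neyman allocation: n_h = n · N_h S_h / Σ N_i S_i, with n = 185.
  stratum 1: N_h·S_h = 600·54.7 = 32820.00
  stratum 2: N_h·S_h = 1150·31.7 = 36455.00
  stratum 3: N_h·S_h = 1400·30.6 = 42840.00
  stratum 4: N_h·S_h = 100·91.3 = 9130.00
Σ N_h S_h = 121245.00
n for stratum 2 = 185·36455.00/121245.00 = 55.624 → 56

56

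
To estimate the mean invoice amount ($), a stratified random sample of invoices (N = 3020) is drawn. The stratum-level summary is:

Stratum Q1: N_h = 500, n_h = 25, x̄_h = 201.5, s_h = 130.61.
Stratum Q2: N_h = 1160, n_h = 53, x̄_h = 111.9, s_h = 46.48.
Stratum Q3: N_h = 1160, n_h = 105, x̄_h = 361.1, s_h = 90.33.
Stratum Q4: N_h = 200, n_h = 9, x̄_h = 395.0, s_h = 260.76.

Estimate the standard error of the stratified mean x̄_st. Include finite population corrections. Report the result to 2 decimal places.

SE(x̄_st) ≈ 8.10

V̂(x̄_st) = Σ W_h² (1 − n_h/N_h) s_h²/n_h, with W_h = N_h/N and N = 3020:
  stratum Q1: (500/3020)²·(1 − 25/500)·130.61²/25 = 17.769
  stratum Q2: (1160/3020)²·(1 − 53/1160)·46.48²/53 = 5.73916
  stratum Q3: (1160/3020)²·(1 − 105/1160)·90.33²/105 = 10.4273
  stratum Q4: (200/3020)²·(1 − 9/200)·260.76²/9 = 31.6438
V̂(x̄_st) = 65.5792
SE(x̄_st) = √65.5792 = 8.0981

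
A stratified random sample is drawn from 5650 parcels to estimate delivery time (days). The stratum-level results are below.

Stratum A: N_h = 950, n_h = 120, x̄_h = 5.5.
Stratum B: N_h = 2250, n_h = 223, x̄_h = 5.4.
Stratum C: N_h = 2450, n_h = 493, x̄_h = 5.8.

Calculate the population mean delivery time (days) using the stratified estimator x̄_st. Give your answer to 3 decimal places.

N = Σ N_h = 5650. Stratum weights W_h = N_h/N.
x̄_st = (950·5.5 + 2250·5.4 + 2450·5.8) / 5650 = 5.59027

x̄_st ≈ 5.590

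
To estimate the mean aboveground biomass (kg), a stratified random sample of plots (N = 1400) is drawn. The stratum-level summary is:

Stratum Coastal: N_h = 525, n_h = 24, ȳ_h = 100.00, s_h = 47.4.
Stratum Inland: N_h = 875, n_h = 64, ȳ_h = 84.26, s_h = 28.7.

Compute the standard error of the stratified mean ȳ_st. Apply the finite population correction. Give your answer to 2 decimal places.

SE(ȳ_st) ≈ 4.15

V̂(ȳ_st) = Σ W_h² (1 − n_h/N_h) s_h²/n_h, with W_h = N_h/N and N = 1400:
  stratum Coastal: (525/1400)²·(1 − 24/525)·47.4²/24 = 12.5628
  stratum Inland: (875/1400)²·(1 − 64/875)·28.7²/64 = 4.65969
V̂(ȳ_st) = 17.2225
SE(ȳ_st) = √17.2225 = 4.15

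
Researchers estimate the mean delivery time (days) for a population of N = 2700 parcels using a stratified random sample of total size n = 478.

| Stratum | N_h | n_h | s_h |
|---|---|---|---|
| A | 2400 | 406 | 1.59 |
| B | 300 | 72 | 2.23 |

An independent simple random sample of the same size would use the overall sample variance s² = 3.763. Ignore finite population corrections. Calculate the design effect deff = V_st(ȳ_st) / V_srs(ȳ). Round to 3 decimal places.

V̂(ȳ_st) = Σ W_h² s_h²/n_h, with W_h = N_h/N and N = 2700:
  stratum A: (2400/2700)²·1.59²/406 = 0.00491998
  stratum B: (300/2700)²·2.23²/72 = 0.000852692
V_st = 0.00577267
V_srs = s²/n = 3.763/478 = 0.00787238
deff = V_st / V_srs = 0.00577267/0.00787238 = 0.7333

deff ≈ 0.733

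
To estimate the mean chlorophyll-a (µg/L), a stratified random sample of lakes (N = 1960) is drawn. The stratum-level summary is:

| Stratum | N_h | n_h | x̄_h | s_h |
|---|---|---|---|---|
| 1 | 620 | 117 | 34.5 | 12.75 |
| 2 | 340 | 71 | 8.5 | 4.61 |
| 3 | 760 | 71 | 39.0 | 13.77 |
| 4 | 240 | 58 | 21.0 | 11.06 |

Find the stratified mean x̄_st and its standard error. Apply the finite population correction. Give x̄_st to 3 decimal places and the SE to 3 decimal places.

x̄_st ≈ 30.082, SE ≈ 0.713

x̄_st = Σ W_h x̄_h = (620·34.5 + 340·8.5 + 760·39.0 + 240·21.0)/1960 = 30.08163
V̂(x̄_st) = Σ W_h² (1 − n_h/N_h) s_h²/n_h, with W_h = N_h/N and N = 1960:
  stratum 1: (620/1960)²·(1 − 117/620)·12.75²/117 = 0.112793
  stratum 2: (340/1960)²·(1 − 71/340)·4.61²/71 = 0.00712627
  stratum 3: (760/1960)²·(1 − 71/760)·13.77²/71 = 0.364024
  stratum 4: (240/1960)²·(1 − 58/240)·11.06²/58 = 0.0239802
V̂(x̄_st) = 0.507924
SE(x̄_st) = √0.507924 = 0.712688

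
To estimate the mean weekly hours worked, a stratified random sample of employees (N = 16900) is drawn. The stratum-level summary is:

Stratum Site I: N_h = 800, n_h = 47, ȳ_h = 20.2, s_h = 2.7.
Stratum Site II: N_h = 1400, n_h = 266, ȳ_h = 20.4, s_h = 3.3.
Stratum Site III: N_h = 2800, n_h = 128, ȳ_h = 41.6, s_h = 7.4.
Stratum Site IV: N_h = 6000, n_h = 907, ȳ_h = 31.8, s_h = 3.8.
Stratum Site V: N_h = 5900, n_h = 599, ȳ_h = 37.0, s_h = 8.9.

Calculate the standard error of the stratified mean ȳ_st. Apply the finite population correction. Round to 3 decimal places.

SE(ȳ_st) ≈ 0.167

V̂(ȳ_st) = Σ W_h² (1 − n_h/N_h) s_h²/n_h, with W_h = N_h/N and N = 16900:
  stratum Site I: (800/16900)²·(1 − 47/800)·2.7²/47 = 0.000327146
  stratum Site II: (1400/16900)²·(1 − 266/1400)·3.3²/266 = 0.000227569
  stratum Site III: (2800/16900)²·(1 − 128/2800)·7.4²/128 = 0.0112066
  stratum Site IV: (6000/16900)²·(1 − 907/6000)·3.8²/907 = 0.00170338
  stratum Site V: (5900/16900)²·(1 − 599/5900)·8.9²/599 = 0.0144807
V̂(ȳ_st) = 0.0279454
SE(ȳ_st) = √0.0279454 = 0.167169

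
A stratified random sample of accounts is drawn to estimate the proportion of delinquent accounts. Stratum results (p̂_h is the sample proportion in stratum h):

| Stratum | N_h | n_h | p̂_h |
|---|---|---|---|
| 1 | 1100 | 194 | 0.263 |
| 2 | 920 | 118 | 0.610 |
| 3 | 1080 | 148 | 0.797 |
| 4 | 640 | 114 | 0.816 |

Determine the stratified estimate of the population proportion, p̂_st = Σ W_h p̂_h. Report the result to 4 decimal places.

N = 3740; stratum weights W_h = N_h/N.
p̂_st = Σ W_h p̂_h = (1100·0.263 + 920·0.610 + 1080·0.797 + 640·0.816)/3740 = 0.59719

p̂_st ≈ 0.5972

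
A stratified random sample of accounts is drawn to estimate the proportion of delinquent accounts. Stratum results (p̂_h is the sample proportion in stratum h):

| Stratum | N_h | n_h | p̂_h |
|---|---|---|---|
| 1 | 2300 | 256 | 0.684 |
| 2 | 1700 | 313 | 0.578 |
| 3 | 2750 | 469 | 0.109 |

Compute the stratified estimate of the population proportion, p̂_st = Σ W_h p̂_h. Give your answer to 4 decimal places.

p̂_st ≈ 0.4230

N = 6750; stratum weights W_h = N_h/N.
p̂_st = Σ W_h p̂_h = (2300·0.684 + 1700·0.578 + 2750·0.109)/6750 = 0.42304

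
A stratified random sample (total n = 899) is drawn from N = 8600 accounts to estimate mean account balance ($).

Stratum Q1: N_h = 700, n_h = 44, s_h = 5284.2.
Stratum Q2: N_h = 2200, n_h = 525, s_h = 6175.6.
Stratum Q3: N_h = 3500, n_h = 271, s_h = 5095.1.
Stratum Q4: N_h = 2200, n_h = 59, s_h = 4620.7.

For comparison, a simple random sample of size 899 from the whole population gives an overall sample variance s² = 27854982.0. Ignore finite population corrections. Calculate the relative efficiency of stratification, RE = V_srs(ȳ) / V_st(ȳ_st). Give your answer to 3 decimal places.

RE ≈ 0.639

V̂(ȳ_st) = Σ W_h² s_h²/n_h, with W_h = N_h/N and N = 8600:
  stratum Q1: (700/8600)²·5284.2²/44 = 4204.41
  stratum Q2: (2200/8600)²·6175.6²/525 = 4753.87
  stratum Q3: (3500/8600)²·5095.1²/271 = 15866.3
  stratum Q4: (2200/8600)²·4620.7²/59 = 23681.7
V_st = 48506.2
V_srs = s²/n = 27854982.0/899 = 30984.4
Relative efficiency = V_srs / V_st = 30984.4/48506.2 = 0.6388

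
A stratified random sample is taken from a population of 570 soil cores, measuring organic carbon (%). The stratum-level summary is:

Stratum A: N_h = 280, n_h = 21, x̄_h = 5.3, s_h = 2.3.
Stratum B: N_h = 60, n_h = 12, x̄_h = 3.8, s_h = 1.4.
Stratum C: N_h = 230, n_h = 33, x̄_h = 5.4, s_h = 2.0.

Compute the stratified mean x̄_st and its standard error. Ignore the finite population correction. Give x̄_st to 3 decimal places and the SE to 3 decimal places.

x̄_st ≈ 5.182, SE ≈ 0.287

x̄_st = Σ W_h x̄_h = (280·5.3 + 60·3.8 + 230·5.4)/570 = 5.18246
V̂(x̄_st) = Σ W_h² s_h²/n_h, with W_h = N_h/N and N = 570:
  stratum A: (280/570)²·2.3²/21 = 0.0607859
  stratum B: (60/570)²·1.4²/12 = 0.00180979
  stratum C: (230/570)²·2.0²/33 = 0.0197357
V̂(x̄_st) = 0.0823313
SE(x̄_st) = √0.0823313 = 0.286934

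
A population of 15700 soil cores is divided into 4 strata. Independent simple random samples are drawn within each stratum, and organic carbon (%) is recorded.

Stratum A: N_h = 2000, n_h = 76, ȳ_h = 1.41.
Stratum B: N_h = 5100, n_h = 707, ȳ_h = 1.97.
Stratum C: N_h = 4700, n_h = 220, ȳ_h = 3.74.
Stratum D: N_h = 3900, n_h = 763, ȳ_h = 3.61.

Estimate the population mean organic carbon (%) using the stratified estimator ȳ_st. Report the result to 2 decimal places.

N = Σ N_h = 15700. Stratum weights W_h = N_h/N.
ȳ_st = (2000·1.41 + 5100·1.97 + 4700·3.74 + 3900·3.61) / 15700 = 2.8359

ȳ_st ≈ 2.84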